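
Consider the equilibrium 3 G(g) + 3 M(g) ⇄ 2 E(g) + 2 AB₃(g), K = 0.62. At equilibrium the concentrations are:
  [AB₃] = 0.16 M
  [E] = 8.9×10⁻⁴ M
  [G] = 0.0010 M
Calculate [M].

At equilibrium, K = [E]²·[AB₃]² / ([G]³·[M]³) = 0.62.
(8.9×10⁻⁴)²·(0.16)² / ((0.0010)³·([M])³) = 0.62
[M]³ = 32.7 ⇒ [M] = 3.2 M

[M] = 3.2 M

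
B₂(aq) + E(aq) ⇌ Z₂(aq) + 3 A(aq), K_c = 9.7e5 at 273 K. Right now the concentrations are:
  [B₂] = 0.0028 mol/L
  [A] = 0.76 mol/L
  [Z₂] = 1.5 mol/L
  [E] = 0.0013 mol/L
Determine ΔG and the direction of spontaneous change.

ΔG = -3.81 kJ/mol; the forward reaction is spontaneous

Q_c = [Z₂]·[A]³ / ([B₂]·[E]) = (1.5)·(0.76)³ / ((0.0028)·(0.0013)) = 1.81e5
ΔG = RT ln(Q_c/K_c) = (8.314 J mol⁻¹ K⁻¹)(273 K) × ln(1.81e5/9.7e5)
   = (2.270 kJ/mol)(-1.679) = -3.81 kJ/mol
ΔG < 0, so the forward reaction is spontaneous (proceeds forward).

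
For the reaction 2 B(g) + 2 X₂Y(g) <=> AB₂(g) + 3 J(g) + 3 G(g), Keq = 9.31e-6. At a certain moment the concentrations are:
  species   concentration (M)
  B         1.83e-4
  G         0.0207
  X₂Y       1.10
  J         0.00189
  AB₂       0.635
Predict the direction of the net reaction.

toward products

Q = [AB₂]·[J]³·[G]³ / ([B]²·[X₂Y]²) = (0.635)·(0.00189)³·(0.0207)³ / ((1.83e-4)²·(1.10)²) = 9.38e-7
Q = 9.38e-7 < Keq = 9.31e-6, so the forward reaction proceeds.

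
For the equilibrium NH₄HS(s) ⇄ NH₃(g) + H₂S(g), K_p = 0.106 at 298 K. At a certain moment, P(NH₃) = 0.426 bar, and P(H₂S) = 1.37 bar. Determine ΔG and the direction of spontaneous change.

ΔG = 4.23 kJ/mol; the forward reaction is non-spontaneous

(NH₄HS is a pure solid — omitted from Q_p.)
Q_p = P(NH₃)·P(H₂S) = (0.426)·(1.37) = 0.584
ΔG = RT ln(Q_p/K_p) = (8.314 J mol⁻¹ K⁻¹)(298 K) × ln(0.584/0.106)
   = (2.478 kJ/mol)(1.706) = 4.23 kJ/mol
ΔG > 0, so the forward reaction is non-spontaneous (proceeds in reverse).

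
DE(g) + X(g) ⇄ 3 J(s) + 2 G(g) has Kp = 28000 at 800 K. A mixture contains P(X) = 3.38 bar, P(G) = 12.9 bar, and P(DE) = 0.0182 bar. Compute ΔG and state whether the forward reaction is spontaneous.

(J is a pure solid — omitted from Qp.)
Qp = P(G)² / (P(DE)·P(X)) = (12.9)² / ((0.0182)·(3.38)) = 2710
ΔG = RT ln(Qp/Kp) = (8.314 J mol⁻¹ K⁻¹)(800 K) × ln(2710/28000)
   = (6.651 kJ/mol)(-2.335) = -15.5 kJ/mol
ΔG < 0, so the forward reaction is spontaneous (proceeds forward).

ΔG = -15.5 kJ/mol; the forward reaction is spontaneous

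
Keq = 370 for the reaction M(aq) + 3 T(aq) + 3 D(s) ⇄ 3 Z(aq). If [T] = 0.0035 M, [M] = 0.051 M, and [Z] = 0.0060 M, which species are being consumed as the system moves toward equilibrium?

M, T, D (reactants)

(D is a pure solid — omitted from Q.)
Q = [Z]³ / ([M]·[T]³) = (0.0060)³ / ((0.051)·(0.0035)³) = 99
Q = 99 < Keq = 370: net forward reaction.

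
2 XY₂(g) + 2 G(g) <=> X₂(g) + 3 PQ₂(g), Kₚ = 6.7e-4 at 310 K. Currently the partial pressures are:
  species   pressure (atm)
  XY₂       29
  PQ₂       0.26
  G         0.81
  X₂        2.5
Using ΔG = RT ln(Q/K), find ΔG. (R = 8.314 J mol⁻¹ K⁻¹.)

Qₚ = P(X₂)·P(PQ₂)³ / (P(XY₂)²·P(G)²) = (2.5)·(0.26)³ / ((29)²·(0.81)²) = 7.96e-5
ΔG = RT ln(Qₚ/Kₚ) = (8.314 J mol⁻¹ K⁻¹)(310 K) × ln(7.96e-5/6.7e-4)
   = (2.577 kJ/mol)(-2.130) = -5.49 kJ/mol
ΔG < 0, so the forward reaction is spontaneous (proceeds forward).

ΔG = -5.49 kJ/mol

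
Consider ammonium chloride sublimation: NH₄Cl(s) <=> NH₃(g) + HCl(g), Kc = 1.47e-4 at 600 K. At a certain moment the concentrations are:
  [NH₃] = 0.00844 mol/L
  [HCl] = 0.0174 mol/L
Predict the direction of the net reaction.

neither direction; the system is at equilibrium

(NH₄Cl is a pure solid — omitted from Qc.)
Qc = [NH₃]·[HCl] = (0.00844)·(0.0174) = 1.47e-4
Qc = 1.47e-4 = Kc, so the system is already at equilibrium.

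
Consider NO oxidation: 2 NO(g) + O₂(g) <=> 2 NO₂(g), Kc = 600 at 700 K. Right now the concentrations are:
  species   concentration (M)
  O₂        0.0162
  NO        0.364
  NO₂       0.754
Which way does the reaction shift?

to the right

Qc = [NO₂]² / ([NO]²·[O₂]) = (0.754)² / ((0.364)²·(0.0162)) = 265
Qc = 265 < Kc = 600, so the forward reaction proceeds.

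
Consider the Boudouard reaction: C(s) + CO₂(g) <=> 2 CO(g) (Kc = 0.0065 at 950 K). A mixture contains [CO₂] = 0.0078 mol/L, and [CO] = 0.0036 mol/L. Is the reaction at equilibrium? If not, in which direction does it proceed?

(C is a pure solid — omitted from Qc.)
Qc = [CO]² / [CO₂] = (0.0036)² / (0.0078) = 0.0017
Qc = 0.0017 < Kc = 0.0065, so the forward reaction proceeds.

toward products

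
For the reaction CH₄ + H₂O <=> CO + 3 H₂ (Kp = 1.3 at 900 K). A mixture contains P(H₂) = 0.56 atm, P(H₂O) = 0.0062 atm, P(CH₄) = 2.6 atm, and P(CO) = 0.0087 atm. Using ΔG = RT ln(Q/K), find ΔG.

ΔG = -19.6 kJ/mol

Qp = P(CO)·P(H₂)³ / (P(CH₄)·P(H₂O)) = (0.0087)·(0.56)³ / ((2.6)·(0.0062)) = 0.0948
ΔG = RT ln(Qp/Kp) = (8.314 J mol⁻¹ K⁻¹)(900 K) × ln(0.0948/1.3)
   = (7.483 kJ/mol)(-2.618) = -19.6 kJ/mol
ΔG < 0, so the forward reaction is spontaneous (proceeds forward).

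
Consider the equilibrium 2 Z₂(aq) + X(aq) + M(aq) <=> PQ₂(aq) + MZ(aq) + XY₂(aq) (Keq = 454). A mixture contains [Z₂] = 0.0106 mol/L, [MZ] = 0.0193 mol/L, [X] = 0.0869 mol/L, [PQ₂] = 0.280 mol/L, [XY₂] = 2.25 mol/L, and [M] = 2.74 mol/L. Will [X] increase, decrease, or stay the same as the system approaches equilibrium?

Q = [PQ₂]·[MZ]·[XY₂] / ([Z₂]²·[X]·[M]) = (0.280)·(0.0193)·(2.25) / ((0.0106)²·(0.0869)·(2.74)) = 454
Q = 454 = Keq; the system is at equilibrium.

stay the same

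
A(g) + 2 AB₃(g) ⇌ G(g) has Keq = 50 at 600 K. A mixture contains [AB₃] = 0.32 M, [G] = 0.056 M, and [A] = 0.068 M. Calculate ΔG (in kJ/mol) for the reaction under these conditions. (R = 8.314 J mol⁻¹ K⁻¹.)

Q = [G] / ([A]·[AB₃]²) = (0.056) / ((0.068)·(0.32)²) = 8.04
ΔG = RT ln(Q/Keq) = (8.314 J mol⁻¹ K⁻¹)(600 K) × ln(8.04/50)
   = (4.988 kJ/mol)(-1.828) = -9.12 kJ/mol
ΔG < 0, so the forward reaction is spontaneous (proceeds forward).

ΔG = -9.12 kJ/mol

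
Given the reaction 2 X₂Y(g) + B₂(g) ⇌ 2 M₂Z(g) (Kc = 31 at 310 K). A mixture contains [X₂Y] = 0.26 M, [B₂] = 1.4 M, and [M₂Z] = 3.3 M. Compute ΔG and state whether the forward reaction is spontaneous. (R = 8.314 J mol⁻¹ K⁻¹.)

Qc = [M₂Z]² / ([X₂Y]²·[B₂]) = (3.3)² / ((0.26)²·(1.4)) = 115
ΔG = RT ln(Qc/Kc) = (8.314 J mol⁻¹ K⁻¹)(310 K) × ln(115/31)
   = (2.577 kJ/mol)(1.311) = 3.38 kJ/mol
ΔG > 0, so the forward reaction is non-spontaneous (proceeds in reverse).

ΔG = 3.38 kJ/mol; the forward reaction is non-spontaneous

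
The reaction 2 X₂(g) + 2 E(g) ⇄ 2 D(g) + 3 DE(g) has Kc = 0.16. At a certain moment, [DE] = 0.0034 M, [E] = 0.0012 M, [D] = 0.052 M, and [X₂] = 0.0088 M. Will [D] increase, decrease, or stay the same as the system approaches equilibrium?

Qc = [D]²·[DE]³ / ([X₂]²·[E]²) = (0.052)²·(0.0034)³ / ((0.0088)²·(0.0012)²) = 0.95
Qc = 0.95 > Kc = 0.16: net reverse reaction.
D is a product, so it decreases.

decrease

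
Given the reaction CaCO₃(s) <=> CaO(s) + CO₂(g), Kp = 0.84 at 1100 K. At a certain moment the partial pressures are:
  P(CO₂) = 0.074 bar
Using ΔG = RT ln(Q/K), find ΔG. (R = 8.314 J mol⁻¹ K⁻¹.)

ΔG = -22.2 kJ/mol

(CaCO₃, CaO are pure solids — omitted from Qp.)
Qp = P(CO₂) = 0.0740
ΔG = RT ln(Qp/Kp) = (8.314 J mol⁻¹ K⁻¹)(1100 K) × ln(0.0740/0.84)
   = (9.145 kJ/mol)(-2.429) = -22.2 kJ/mol
ΔG < 0, so the forward reaction is spontaneous (proceeds forward).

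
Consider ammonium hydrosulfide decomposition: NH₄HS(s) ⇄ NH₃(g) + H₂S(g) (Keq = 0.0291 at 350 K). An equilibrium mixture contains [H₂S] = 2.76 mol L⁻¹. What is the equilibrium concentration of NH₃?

(NH₄HS is a pure solid — omitted from Keq.)
At equilibrium, Keq = [NH₃]·[H₂S] = 0.0291.
([NH₃])·(2.76) = 0.0291
[NH₃] = 0.0105 mol L⁻¹

[NH₃] = 0.0105 mol L⁻¹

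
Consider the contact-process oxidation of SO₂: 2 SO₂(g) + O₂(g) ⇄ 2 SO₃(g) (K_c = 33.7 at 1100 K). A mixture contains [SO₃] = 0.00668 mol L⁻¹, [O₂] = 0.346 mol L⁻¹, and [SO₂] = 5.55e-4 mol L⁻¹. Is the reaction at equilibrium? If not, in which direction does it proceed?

Q_c = [SO₃]² / ([SO₂]²·[O₂]) = (0.00668)² / ((5.55e-4)²·(0.346)) = 419
Q_c = 419 > K_c = 33.7, so the reverse reaction proceeds.

to the left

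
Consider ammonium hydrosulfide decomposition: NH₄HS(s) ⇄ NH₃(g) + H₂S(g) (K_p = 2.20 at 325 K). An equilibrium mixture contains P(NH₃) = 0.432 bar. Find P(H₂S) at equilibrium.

P(H₂S) = 5.09 bar

(NH₄HS is a pure solid — omitted from K_p.)
At equilibrium, K_p = P(NH₃)·P(H₂S) = 2.20.
(0.432)·(P(H₂S)) = 2.20
P(H₂S) = 5.09 bar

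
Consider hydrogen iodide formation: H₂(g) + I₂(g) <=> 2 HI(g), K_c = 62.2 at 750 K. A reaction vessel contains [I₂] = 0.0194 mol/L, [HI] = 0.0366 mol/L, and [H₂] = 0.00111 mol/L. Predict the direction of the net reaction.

no net change (already at equilibrium)

Q_c = [HI]² / ([H₂]·[I₂]) = (0.0366)² / ((0.00111)·(0.0194)) = 62.2
Q_c = 62.2 = K_c, so the system is already at equilibrium.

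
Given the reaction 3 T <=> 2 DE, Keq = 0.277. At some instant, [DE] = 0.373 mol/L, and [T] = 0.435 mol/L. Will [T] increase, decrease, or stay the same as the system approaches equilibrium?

Q = [DE]² / [T]³ = (0.373)² / (0.435)³ = 1.69
Q = 1.69 > Keq = 0.277: net reverse reaction.
T is a reactant, so it increases.

increase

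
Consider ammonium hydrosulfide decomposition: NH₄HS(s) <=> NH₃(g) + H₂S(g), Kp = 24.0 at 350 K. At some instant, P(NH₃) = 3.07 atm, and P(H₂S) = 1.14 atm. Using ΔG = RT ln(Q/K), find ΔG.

(NH₄HS is a pure solid — omitted from Qp.)
Qp = P(NH₃)·P(H₂S) = (3.07)·(1.14) = 3.50
ΔG = RT ln(Qp/Kp) = (8.314 J mol⁻¹ K⁻¹)(350 K) × ln(3.50/24.0)
   = (2.910 kJ/mol)(-1.925) = -5.60 kJ/mol
ΔG < 0, so the forward reaction is spontaneous (proceeds forward).

ΔG = -5.60 kJ/mol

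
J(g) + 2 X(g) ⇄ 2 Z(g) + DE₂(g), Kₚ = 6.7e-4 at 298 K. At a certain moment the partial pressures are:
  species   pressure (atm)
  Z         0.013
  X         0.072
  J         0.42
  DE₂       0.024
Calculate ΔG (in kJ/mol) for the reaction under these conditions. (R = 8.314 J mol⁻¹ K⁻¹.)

ΔG = 2.53 kJ/mol

Qₚ = P(Z)²·P(DE₂) / (P(J)·P(X)²) = (0.013)²·(0.024) / ((0.42)·(0.072)²) = 0.00186
ΔG = RT ln(Qₚ/Kₚ) = (8.314 J mol⁻¹ K⁻¹)(298 K) × ln(0.00186/6.7e-4)
   = (2.478 kJ/mol)(1.021) = 2.53 kJ/mol
ΔG > 0, so the forward reaction is non-spontaneous (proceeds in reverse).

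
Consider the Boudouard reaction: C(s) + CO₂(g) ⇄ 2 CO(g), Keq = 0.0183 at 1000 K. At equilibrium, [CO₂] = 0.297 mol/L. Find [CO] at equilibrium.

(C is a pure solid — omitted from Keq.)
At equilibrium, Keq = [CO]² / [CO₂] = 0.0183.
([CO])² / (0.297) = 0.0183
[CO]² = 0.00544 ⇒ [CO] = 0.0737 mol/L

[CO] = 0.0737 mol/L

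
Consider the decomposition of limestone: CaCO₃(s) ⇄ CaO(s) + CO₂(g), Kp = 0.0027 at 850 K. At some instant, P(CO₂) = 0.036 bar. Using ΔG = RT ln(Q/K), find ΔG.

ΔG = 18.3 kJ/mol

(CaCO₃, CaO are pure solids — omitted from Qp.)
Qp = P(CO₂) = 0.0360
ΔG = RT ln(Qp/Kp) = (8.314 J mol⁻¹ K⁻¹)(850 K) × ln(0.0360/0.0027)
   = (7.067 kJ/mol)(2.590) = 18.3 kJ/mol
ΔG > 0, so the forward reaction is non-spontaneous (proceeds in reverse).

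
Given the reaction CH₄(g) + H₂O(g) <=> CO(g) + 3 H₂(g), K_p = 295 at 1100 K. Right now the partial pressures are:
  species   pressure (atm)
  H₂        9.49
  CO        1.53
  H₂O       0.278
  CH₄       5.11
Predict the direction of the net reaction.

Q_p = P(CO)·P(H₂)³ / (P(CH₄)·P(H₂O)) = (1.53)·(9.49)³ / ((5.11)·(0.278)) = 921
Q_p = 921 > K_p = 295, so the reverse reaction proceeds.

to the left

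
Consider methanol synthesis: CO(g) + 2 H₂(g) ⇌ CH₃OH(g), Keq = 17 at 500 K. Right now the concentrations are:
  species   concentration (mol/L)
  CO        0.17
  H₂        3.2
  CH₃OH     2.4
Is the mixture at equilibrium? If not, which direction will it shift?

no; Q < K, reaction proceeds forward

Q = [CH₃OH] / ([CO]·[H₂]²) = (2.4) / ((0.17)·(3.2)²) = 1.4
Q = 1.4 < Keq = 17: net forward reaction.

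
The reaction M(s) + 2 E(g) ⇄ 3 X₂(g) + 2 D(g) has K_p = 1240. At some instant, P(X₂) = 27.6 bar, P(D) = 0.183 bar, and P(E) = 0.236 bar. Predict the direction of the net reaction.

toward reactants

(M is a pure solid — omitted from Q_p.)
Q_p = P(X₂)³·P(D)² / P(E)² = (27.6)³·(0.183)² / (0.236)² = 12600
Q_p = 12600 > K_p = 1240, so the reverse reaction proceeds.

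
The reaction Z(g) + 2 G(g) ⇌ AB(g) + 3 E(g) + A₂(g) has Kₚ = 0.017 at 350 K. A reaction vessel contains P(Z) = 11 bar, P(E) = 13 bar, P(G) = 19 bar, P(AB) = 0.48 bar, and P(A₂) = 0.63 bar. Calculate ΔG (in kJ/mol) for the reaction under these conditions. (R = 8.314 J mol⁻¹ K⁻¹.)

Qₚ = P(AB)·P(E)³·P(A₂) / (P(Z)·P(G)²) = (0.48)·(13)³·(0.63) / ((11)·(19)²) = 0.167
ΔG = RT ln(Qₚ/Kₚ) = (8.314 J mol⁻¹ K⁻¹)(350 K) × ln(0.167/0.017)
   = (2.910 kJ/mol)(2.285) = 6.65 kJ/mol
ΔG > 0, so the forward reaction is non-spontaneous (proceeds in reverse).

ΔG = 6.65 kJ/mol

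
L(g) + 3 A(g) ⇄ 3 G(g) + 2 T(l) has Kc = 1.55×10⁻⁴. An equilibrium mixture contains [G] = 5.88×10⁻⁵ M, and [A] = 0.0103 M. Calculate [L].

[L] = 0.00120 M

(T is a pure liquid — omitted from Kc.)
At equilibrium, Kc = [G]³ / ([L]·[A]³) = 1.55×10⁻⁴.
(5.88×10⁻⁵)³ / (([L])·(0.0103)³) = 1.55×10⁻⁴
[L] = 0.00120 M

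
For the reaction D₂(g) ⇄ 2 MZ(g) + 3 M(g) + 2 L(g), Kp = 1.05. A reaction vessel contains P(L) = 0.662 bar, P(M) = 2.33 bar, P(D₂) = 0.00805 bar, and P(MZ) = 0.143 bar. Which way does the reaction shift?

Qp = P(MZ)²·P(M)³·P(L)² / P(D₂) = (0.143)²·(2.33)³·(0.662)² / (0.00805) = 14.1
Qp = 14.1 > Kp = 1.05, so the reverse reaction proceeds.

to the left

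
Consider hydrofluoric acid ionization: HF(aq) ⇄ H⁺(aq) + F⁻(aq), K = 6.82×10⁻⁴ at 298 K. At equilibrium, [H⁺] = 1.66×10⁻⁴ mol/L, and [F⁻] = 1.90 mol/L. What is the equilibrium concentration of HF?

At equilibrium, K = [H⁺]·[F⁻] / [HF] = 6.82×10⁻⁴.
(1.66×10⁻⁴)·(1.90) / ([HF]) = 6.82×10⁻⁴
[HF] = 0.462 mol/L

[HF] = 0.462 mol/L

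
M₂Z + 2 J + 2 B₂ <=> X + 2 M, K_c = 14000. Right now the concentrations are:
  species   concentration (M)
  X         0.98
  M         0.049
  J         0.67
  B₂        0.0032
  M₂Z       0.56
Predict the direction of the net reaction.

Q_c = [X]·[M]² / ([M₂Z]·[J]²·[B₂]²) = (0.98)·(0.049)² / ((0.56)·(0.67)²·(0.0032)²) = 910
Q_c = 910 < K_c = 14000, so the forward reaction proceeds.

forward (toward products)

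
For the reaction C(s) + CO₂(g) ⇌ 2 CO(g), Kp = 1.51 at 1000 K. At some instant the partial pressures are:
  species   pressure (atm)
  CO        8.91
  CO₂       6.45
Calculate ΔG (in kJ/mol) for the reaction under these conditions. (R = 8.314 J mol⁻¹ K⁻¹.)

(C is a pure solid — omitted from Qp.)
Qp = P(CO)² / P(CO₂) = (8.91)² / (6.45) = 12.3
ΔG = RT ln(Qp/Kp) = (8.314 J mol⁻¹ K⁻¹)(1000 K) × ln(12.3/1.51)
   = (8.314 kJ/mol)(2.097) = 17.4 kJ/mol
ΔG > 0, so the forward reaction is non-spontaneous (proceeds in reverse).

ΔG = 17.4 kJ/mol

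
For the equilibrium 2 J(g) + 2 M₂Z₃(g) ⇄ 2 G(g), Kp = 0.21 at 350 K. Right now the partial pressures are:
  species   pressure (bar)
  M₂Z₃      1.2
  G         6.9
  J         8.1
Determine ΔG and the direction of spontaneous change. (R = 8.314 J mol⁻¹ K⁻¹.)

Qp = P(G)² / (P(J)²·P(M₂Z₃)²) = (6.9)² / ((8.1)²·(1.2)²) = 0.504
ΔG = RT ln(Qp/Kp) = (8.314 J mol⁻¹ K⁻¹)(350 K) × ln(0.504/0.21)
   = (2.910 kJ/mol)(0.8755) = 2.55 kJ/mol
ΔG > 0, so the forward reaction is non-spontaneous (proceeds in reverse).

ΔG = 2.55 kJ/mol; the forward reaction is non-spontaneous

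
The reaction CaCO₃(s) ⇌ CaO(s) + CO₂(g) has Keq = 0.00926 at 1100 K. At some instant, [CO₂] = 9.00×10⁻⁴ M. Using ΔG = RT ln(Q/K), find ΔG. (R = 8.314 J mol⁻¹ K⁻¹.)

ΔG = -21.3 kJ/mol

(CaCO₃, CaO are pure solids — omitted from Q.)
Q = [CO₂] = 9.00×10⁻⁴
ΔG = RT ln(Q/Keq) = (8.314 J mol⁻¹ K⁻¹)(1100 K) × ln(9.00×10⁻⁴/0.00926)
   = (9.145 kJ/mol)(-2.331) = -21.3 kJ/mol
ΔG < 0, so the forward reaction is spontaneous (proceeds forward).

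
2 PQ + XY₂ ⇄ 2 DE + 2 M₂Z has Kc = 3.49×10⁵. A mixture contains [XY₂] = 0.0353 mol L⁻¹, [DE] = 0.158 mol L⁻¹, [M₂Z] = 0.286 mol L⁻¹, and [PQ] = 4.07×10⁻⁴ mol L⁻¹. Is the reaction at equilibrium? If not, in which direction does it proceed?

Qc = [DE]²·[M₂Z]² / ([PQ]²·[XY₂]) = (0.158)²·(0.286)² / ((4.07×10⁻⁴)²·(0.0353)) = 3.49×10⁵
Qc = 3.49×10⁵ = Kc, so the system is already at equilibrium.

neither direction; the system is at equilibrium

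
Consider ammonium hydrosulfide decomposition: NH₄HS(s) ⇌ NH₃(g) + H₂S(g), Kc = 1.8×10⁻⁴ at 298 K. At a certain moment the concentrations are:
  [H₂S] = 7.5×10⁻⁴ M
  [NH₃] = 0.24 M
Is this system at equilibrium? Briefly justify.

yes, at equilibrium

(NH₄HS is a pure solid — omitted from Qc.)
Qc = [NH₃]·[H₂S] = (0.24)·(7.5×10⁻⁴) = 1.8×10⁻⁴
Qc = 1.8×10⁻⁴ = Kc; the system is at equilibrium.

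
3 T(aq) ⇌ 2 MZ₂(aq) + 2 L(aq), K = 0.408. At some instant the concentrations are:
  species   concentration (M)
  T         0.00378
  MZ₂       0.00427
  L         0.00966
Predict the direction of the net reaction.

to the right

Q = [MZ₂]²·[L]² / [T]³ = (0.00427)²·(0.00966)² / (0.00378)³ = 0.0315
Q = 0.0315 < K = 0.408, so the forward reaction proceeds.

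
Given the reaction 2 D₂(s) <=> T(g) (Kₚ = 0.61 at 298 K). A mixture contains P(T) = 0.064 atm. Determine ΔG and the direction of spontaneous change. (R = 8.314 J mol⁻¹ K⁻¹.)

ΔG = -5.59 kJ/mol; the forward reaction is spontaneous

(D₂ is a pure solid — omitted from Qₚ.)
Qₚ = P(T) = 0.0640
ΔG = RT ln(Qₚ/Kₚ) = (8.314 J mol⁻¹ K⁻¹)(298 K) × ln(0.0640/0.61)
   = (2.478 kJ/mol)(-2.255) = -5.59 kJ/mol
ΔG < 0, so the forward reaction is spontaneous (proceeds forward).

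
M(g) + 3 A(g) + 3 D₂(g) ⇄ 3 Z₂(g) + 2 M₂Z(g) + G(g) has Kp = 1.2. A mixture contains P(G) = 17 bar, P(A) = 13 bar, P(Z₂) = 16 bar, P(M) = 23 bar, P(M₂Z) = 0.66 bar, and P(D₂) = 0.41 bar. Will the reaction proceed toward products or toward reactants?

toward reactants

Qp = P(Z₂)³·P(M₂Z)²·P(G) / (P(M)·P(A)³·P(D₂)³) = (16)³·(0.66)²·(17) / ((23)·(13)³·(0.41)³) = 8.7
Qp = 8.7 > Kp = 1.2, so the reverse reaction proceeds.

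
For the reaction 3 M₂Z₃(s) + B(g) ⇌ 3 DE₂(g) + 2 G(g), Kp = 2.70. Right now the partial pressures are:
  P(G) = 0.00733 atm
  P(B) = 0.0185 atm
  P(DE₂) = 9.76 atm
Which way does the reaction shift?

neither direction; the system is at equilibrium

(M₂Z₃ is a pure solid — omitted from Qp.)
Qp = P(DE₂)³·P(G)² / P(B) = (9.76)³·(0.00733)² / (0.0185) = 2.70
Qp = 2.70 = Kp, so the system is already at equilibrium.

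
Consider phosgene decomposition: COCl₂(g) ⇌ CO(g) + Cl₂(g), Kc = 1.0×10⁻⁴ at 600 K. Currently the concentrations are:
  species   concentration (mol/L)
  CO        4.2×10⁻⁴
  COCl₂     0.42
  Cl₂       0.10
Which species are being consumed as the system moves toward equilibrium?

Qc = [CO]·[Cl₂] / [COCl₂] = (4.2×10⁻⁴)·(0.10) / (0.42) = 1.0×10⁻⁴
Qc = 1.0×10⁻⁴ = Kc; the system is at equilibrium.

none (at equilibrium)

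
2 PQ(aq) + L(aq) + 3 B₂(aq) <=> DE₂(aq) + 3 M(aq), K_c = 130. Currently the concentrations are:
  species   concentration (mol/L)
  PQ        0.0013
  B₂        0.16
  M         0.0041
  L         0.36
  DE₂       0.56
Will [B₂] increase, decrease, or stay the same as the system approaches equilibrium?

decrease

Q_c = [DE₂]·[M]³ / ([PQ]²·[L]·[B₂]³) = (0.56)·(0.0041)³ / ((0.0013)²·(0.36)·(0.16)³) = 15
Q_c = 15 < K_c = 130: net forward reaction.
B₂ is a reactant, so it decreases.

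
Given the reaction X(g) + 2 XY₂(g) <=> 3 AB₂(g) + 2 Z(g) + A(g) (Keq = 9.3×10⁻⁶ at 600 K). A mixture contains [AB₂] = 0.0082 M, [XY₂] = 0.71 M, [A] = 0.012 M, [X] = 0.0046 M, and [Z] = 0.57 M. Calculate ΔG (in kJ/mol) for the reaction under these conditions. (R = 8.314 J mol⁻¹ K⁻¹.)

ΔG = -11.5 kJ/mol

Q = [AB₂]³·[Z]²·[A] / ([X]·[XY₂]²) = (0.0082)³·(0.57)²·(0.012) / ((0.0046)·(0.71)²) = 9.27×10⁻⁷
ΔG = RT ln(Q/Keq) = (8.314 J mol⁻¹ K⁻¹)(600 K) × ln(9.27×10⁻⁷/9.3×10⁻⁶)
   = (4.988 kJ/mol)(-2.306) = -11.5 kJ/mol
ΔG < 0, so the forward reaction is spontaneous (proceeds forward).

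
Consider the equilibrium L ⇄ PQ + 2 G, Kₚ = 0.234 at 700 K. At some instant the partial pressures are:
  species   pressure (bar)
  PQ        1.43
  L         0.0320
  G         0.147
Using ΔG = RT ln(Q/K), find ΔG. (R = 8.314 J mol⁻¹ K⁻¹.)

Qₚ = P(PQ)·P(G)² / P(L) = (1.43)·(0.147)² / (0.0320) = 0.966
ΔG = RT ln(Qₚ/Kₚ) = (8.314 J mol⁻¹ K⁻¹)(700 K) × ln(0.966/0.234)
   = (5.820 kJ/mol)(1.418) = 8.25 kJ/mol
ΔG > 0, so the forward reaction is non-spontaneous (proceeds in reverse).

ΔG = 8.25 kJ/mol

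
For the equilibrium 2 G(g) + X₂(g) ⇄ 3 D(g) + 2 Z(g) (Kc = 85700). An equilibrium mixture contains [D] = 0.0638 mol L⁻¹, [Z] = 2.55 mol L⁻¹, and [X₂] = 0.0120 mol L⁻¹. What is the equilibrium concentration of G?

At equilibrium, Kc = [D]³·[Z]² / ([G]²·[X₂]) = 85700.
(0.0638)³·(2.55)² / (([G])²·(0.0120)) = 85700
[G]² = 1.64×10⁻⁶ ⇒ [G] = 0.00128 mol L⁻¹

[G] = 0.00128 mol L⁻¹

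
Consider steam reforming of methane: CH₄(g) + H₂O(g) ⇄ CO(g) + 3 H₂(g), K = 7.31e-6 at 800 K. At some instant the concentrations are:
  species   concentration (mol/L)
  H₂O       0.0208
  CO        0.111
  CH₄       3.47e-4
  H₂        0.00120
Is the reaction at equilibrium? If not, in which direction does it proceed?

in the reverse direction

Q = [CO]·[H₂]³ / ([CH₄]·[H₂O]) = (0.111)·(0.00120)³ / ((3.47e-4)·(0.0208)) = 2.66e-5
Q = 2.66e-5 > K = 7.31e-6, so the reverse reaction proceeds.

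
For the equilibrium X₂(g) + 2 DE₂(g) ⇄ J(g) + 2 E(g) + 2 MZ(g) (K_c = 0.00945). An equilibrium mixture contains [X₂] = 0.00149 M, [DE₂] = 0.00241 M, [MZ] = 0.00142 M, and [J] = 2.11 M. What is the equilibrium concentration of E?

At equilibrium, K_c = [J]·[E]²·[MZ]² / ([X₂]·[DE₂]²) = 0.00945.
(2.11)·([E])²·(0.00142)² / ((0.00149)·(0.00241)²) = 0.00945
[E]² = 1.92×10⁻⁵ ⇒ [E] = 0.00438 M

[E] = 0.00438 M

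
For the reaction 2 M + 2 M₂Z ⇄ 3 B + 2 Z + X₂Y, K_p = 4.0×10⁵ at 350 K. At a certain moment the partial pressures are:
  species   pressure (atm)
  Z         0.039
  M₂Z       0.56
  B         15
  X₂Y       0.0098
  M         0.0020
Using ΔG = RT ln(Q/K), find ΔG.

ΔG = -6.69 kJ/mol

Q_p = P(B)³·P(Z)²·P(X₂Y) / (P(M)²·P(M₂Z)²) = (15)³·(0.039)²·(0.0098) / ((0.0020)²·(0.56)²) = 40100
ΔG = RT ln(Q_p/K_p) = (8.314 J mol⁻¹ K⁻¹)(350 K) × ln(40100/4.0×10⁵)
   = (2.910 kJ/mol)(-2.300) = -6.69 kJ/mol
ΔG < 0, so the forward reaction is spontaneous (proceeds forward).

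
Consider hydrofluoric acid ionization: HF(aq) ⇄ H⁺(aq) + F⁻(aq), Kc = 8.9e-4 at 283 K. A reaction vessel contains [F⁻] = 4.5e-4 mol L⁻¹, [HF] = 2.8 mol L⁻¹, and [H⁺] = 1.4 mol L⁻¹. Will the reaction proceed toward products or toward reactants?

Qc = [H⁺]·[F⁻] / [HF] = (1.4)·(4.5e-4) / (2.8) = 2.2e-4
Qc = 2.2e-4 < Kc = 8.9e-4, so the forward reaction proceeds.

toward products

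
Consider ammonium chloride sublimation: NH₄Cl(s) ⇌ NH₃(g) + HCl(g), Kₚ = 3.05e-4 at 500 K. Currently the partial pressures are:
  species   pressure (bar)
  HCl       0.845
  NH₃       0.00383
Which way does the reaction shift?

(NH₄Cl is a pure solid — omitted from Qₚ.)
Qₚ = P(NH₃)·P(HCl) = (0.00383)·(0.845) = 0.00324
Qₚ = 0.00324 > Kₚ = 3.05e-4, so the reverse reaction proceeds.

in the reverse direction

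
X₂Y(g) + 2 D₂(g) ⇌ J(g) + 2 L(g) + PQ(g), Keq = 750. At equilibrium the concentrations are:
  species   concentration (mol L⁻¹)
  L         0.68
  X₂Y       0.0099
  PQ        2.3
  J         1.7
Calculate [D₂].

At equilibrium, Keq = [J]·[L]²·[PQ] / ([X₂Y]·[D₂]²) = 750.
(1.7)·(0.68)²·(2.3) / ((0.0099)·([D₂])²) = 750
[D₂]² = 0.243 ⇒ [D₂] = 0.49 mol L⁻¹

[D₂] = 0.49 mol L⁻¹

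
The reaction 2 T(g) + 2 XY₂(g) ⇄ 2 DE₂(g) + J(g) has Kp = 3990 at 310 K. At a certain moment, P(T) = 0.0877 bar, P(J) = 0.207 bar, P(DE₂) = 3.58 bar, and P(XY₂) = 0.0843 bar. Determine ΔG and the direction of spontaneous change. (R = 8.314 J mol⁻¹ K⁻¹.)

ΔG = 6.44 kJ/mol; the forward reaction is non-spontaneous

Qp = P(DE₂)²·P(J) / (P(T)²·P(XY₂)²) = (3.58)²·(0.207) / ((0.0877)²·(0.0843)²) = 48500
ΔG = RT ln(Qp/Kp) = (8.314 J mol⁻¹ K⁻¹)(310 K) × ln(48500/3990)
   = (2.577 kJ/mol)(2.498) = 6.44 kJ/mol
ΔG > 0, so the forward reaction is non-spontaneous (proceeds in reverse).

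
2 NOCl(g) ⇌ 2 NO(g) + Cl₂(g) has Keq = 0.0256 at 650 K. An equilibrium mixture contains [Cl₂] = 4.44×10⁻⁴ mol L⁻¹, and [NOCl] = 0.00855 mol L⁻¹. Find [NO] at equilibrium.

At equilibrium, Keq = [NO]²·[Cl₂] / [NOCl]² = 0.0256.
([NO])²·(4.44×10⁻⁴) / (0.00855)² = 0.0256
[NO]² = 0.00421 ⇒ [NO] = 0.0649 mol L⁻¹

[NO] = 0.0649 mol L⁻¹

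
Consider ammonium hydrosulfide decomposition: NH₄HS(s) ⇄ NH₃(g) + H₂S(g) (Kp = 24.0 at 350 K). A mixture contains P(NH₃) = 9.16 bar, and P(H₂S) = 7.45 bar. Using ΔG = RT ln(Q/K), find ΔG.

(NH₄HS is a pure solid — omitted from Qp.)
Qp = P(NH₃)·P(H₂S) = (9.16)·(7.45) = 68.2
ΔG = RT ln(Qp/Kp) = (8.314 J mol⁻¹ K⁻¹)(350 K) × ln(68.2/24.0)
   = (2.910 kJ/mol)(1.044) = 3.04 kJ/mol
ΔG > 0, so the forward reaction is non-spontaneous (proceeds in reverse).

ΔG = 3.04 kJ/mol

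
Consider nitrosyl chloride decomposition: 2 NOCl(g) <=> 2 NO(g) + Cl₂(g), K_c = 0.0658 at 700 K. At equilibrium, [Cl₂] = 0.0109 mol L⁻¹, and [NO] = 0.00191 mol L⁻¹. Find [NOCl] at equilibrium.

At equilibrium, K_c = [NO]²·[Cl₂] / [NOCl]² = 0.0658.
(0.00191)²·(0.0109) / ([NOCl])² = 0.0658
[NOCl]² = 6.04e-7 ⇒ [NOCl] = 7.77e-4 mol L⁻¹

[NOCl] = 7.77e-4 mol L⁻¹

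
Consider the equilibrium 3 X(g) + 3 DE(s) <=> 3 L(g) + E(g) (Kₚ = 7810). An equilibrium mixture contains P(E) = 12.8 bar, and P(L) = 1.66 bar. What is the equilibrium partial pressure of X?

(DE is a pure solid — omitted from Kₚ.)
At equilibrium, Kₚ = P(L)³·P(E) / P(X)³ = 7810.
(1.66)³·(12.8) / (P(X))³ = 7810
P(X)³ = 0.00750 ⇒ P(X) = 0.196 bar

P(X) = 0.196 bar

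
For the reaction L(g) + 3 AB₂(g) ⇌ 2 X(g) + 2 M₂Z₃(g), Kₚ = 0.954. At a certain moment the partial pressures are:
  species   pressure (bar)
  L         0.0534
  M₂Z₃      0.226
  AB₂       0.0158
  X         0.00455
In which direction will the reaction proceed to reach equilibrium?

Qₚ = P(X)²·P(M₂Z₃)² / (P(L)·P(AB₂)³) = (0.00455)²·(0.226)² / ((0.0534)·(0.0158)³) = 5.02
Qₚ = 5.02 > Kₚ = 0.954, so the reverse reaction proceeds.

reverse (toward reactants)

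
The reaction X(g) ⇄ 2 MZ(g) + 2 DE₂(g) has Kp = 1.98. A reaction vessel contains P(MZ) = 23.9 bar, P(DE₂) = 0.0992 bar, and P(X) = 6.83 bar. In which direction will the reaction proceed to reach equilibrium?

Qp = P(MZ)²·P(DE₂)² / P(X) = (23.9)²·(0.0992)² / (6.83) = 0.823
Qp = 0.823 < Kp = 1.98, so the forward reaction proceeds.

in the forward direction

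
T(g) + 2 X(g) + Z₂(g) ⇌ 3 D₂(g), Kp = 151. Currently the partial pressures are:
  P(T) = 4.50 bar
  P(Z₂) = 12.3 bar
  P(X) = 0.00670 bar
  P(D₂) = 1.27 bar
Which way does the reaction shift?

to the left

Qp = P(D₂)³ / (P(T)·P(X)²·P(Z₂)) = (1.27)³ / ((4.50)·(0.00670)²·(12.3)) = 824
Qp = 824 > Kp = 151, so the reverse reaction proceeds.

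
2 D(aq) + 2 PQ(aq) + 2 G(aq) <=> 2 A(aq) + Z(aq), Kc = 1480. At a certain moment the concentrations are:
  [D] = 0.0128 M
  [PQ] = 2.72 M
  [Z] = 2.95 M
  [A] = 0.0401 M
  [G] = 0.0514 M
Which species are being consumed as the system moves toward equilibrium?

none (at equilibrium)

Qc = [A]²·[Z] / ([D]²·[PQ]²·[G]²) = (0.0401)²·(2.95) / ((0.0128)²·(2.72)²·(0.0514)²) = 1480
Qc = 1480 = Kc; the system is at equilibrium.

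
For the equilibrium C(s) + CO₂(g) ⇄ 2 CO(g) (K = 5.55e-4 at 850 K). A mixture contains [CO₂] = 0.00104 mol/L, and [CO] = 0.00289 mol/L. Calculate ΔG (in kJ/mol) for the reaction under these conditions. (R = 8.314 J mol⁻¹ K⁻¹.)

ΔG = 18.9 kJ/mol

(C is a pure solid — omitted from Q.)
Q = [CO]² / [CO₂] = (0.00289)² / (0.00104) = 0.00803
ΔG = RT ln(Q/K) = (8.314 J mol⁻¹ K⁻¹)(850 K) × ln(0.00803/5.55e-4)
   = (7.067 kJ/mol)(2.672) = 18.9 kJ/mol
ΔG > 0, so the forward reaction is non-spontaneous (proceeds in reverse).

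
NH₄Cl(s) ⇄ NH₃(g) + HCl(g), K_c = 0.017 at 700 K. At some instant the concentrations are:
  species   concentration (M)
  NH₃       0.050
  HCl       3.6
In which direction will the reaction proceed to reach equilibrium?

(NH₄Cl is a pure solid — omitted from Q_c.)
Q_c = [NH₃]·[HCl] = (0.050)·(3.6) = 0.18
Q_c = 0.18 > K_c = 0.017, so the reverse reaction proceeds.

reverse (toward reactants)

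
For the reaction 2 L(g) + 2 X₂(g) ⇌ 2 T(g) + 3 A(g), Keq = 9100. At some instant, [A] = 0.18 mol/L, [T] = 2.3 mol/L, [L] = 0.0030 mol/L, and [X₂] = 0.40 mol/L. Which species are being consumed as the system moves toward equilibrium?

Q = [T]²·[A]³ / ([L]²·[X₂]²) = (2.3)²·(0.18)³ / ((0.0030)²·(0.40)²) = 21000
Q = 21000 > Keq = 9100: net reverse reaction.

T, A (products)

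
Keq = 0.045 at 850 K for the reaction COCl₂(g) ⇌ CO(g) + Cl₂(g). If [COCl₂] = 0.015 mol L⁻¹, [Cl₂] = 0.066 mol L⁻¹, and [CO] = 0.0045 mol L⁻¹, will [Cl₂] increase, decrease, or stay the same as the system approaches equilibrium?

Q = [CO]·[Cl₂] / [COCl₂] = (0.0045)·(0.066) / (0.015) = 0.020
Q = 0.020 < Keq = 0.045: net forward reaction.
Cl₂ is a product, so it increases.

increase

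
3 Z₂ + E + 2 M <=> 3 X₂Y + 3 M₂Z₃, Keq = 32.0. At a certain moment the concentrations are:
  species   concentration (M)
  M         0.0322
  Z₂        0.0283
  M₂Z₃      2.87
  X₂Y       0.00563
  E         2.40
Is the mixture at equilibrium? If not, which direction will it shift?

no; Q > K, reaction proceeds in reverse

Q = [X₂Y]³·[M₂Z₃]³ / ([Z₂]³·[E]·[M]²) = (0.00563)³·(2.87)³ / ((0.0283)³·(2.40)·(0.0322)²) = 74.8
Q = 74.8 > Keq = 32.0: net reverse reaction.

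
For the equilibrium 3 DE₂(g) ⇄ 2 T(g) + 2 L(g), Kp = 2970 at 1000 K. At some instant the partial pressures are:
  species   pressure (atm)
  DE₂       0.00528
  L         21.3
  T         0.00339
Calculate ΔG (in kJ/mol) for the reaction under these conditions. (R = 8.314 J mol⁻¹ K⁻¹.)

ΔG = 20.6 kJ/mol

Qp = P(T)²·P(L)² / P(DE₂)³ = (0.00339)²·(21.3)² / (0.00528)³ = 35400
ΔG = RT ln(Qp/Kp) = (8.314 J mol⁻¹ K⁻¹)(1000 K) × ln(35400/2970)
   = (8.314 kJ/mol)(2.478) = 20.6 kJ/mol
ΔG > 0, so the forward reaction is non-spontaneous (proceeds in reverse).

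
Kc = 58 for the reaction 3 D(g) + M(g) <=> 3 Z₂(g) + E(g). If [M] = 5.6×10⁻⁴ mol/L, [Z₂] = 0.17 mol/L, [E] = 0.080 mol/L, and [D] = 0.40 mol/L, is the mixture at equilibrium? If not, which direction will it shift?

Qc = [Z₂]³·[E] / ([D]³·[M]) = (0.17)³·(0.080) / ((0.40)³·(5.6×10⁻⁴)) = 11
Qc = 11 < Kc = 58: net forward reaction.

no; Q < K, reaction proceeds forward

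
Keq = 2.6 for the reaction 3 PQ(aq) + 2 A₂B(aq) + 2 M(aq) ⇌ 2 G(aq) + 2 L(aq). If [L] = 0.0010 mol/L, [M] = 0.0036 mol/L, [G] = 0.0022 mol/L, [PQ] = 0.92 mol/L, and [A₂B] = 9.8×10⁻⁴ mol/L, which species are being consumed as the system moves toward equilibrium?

Q = [G]²·[L]² / ([PQ]³·[A₂B]²·[M]²) = (0.0022)²·(0.0010)² / ((0.92)³·(9.8×10⁻⁴)²·(0.0036)²) = 0.50
Q = 0.50 < Keq = 2.6: net forward reaction.

PQ, A₂B, M (reactants)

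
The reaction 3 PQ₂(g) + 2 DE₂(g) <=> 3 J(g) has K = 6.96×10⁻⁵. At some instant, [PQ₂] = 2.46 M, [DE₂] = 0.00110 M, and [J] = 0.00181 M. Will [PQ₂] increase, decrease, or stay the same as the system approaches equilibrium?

increase

Q = [J]³ / ([PQ₂]³·[DE₂]²) = (0.00181)³ / ((2.46)³·(0.00110)²) = 3.29×10⁻⁴
Q = 3.29×10⁻⁴ > K = 6.96×10⁻⁵: net reverse reaction.
PQ₂ is a reactant, so it increases.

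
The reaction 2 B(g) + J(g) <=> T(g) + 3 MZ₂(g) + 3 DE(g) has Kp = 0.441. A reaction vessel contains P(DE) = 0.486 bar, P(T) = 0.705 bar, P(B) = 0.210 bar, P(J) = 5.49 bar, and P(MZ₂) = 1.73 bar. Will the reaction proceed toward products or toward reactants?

to the left

Qp = P(T)·P(MZ₂)³·P(DE)³ / (P(B)²·P(J)) = (0.705)·(1.73)³·(0.486)³ / ((0.210)²·(5.49)) = 1.73
Qp = 1.73 > Kp = 0.441, so the reverse reaction proceeds.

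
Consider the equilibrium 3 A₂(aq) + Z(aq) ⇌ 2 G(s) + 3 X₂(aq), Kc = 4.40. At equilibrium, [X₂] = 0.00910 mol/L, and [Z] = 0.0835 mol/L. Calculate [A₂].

[A₂] = 0.0127 mol/L

(G is a pure solid — omitted from Kc.)
At equilibrium, Kc = [X₂]³ / ([A₂]³·[Z]) = 4.40.
(0.00910)³ / (([A₂])³·(0.0835)) = 4.40
[A₂]³ = 2.05×10⁻⁶ ⇒ [A₂] = 0.0127 mol/L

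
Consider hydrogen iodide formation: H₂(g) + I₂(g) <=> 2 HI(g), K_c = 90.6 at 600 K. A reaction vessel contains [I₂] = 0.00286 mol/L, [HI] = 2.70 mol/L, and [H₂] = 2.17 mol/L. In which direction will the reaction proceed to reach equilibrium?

in the reverse direction

Q_c = [HI]² / ([H₂]·[I₂]) = (2.70)² / ((2.17)·(0.00286)) = 1170
Q_c = 1170 > K_c = 90.6, so the reverse reaction proceeds.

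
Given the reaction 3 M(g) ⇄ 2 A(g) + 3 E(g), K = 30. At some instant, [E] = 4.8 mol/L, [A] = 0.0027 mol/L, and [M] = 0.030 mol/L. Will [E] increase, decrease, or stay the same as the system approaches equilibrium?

stay the same

Q = [A]²·[E]³ / [M]³ = (0.0027)²·(4.8)³ / (0.030)³ = 30
Q = 30 = K; the system is at equilibrium.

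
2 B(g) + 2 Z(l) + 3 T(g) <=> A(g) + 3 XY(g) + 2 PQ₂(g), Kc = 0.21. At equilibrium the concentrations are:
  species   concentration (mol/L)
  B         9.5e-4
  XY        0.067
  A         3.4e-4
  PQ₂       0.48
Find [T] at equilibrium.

(Z is a pure liquid — omitted from Kc.)
At equilibrium, Kc = [A]·[XY]³·[PQ₂]² / ([B]²·[T]³) = 0.21.
(3.4e-4)·(0.067)³·(0.48)² / ((9.5e-4)²·([T])³) = 0.21
[T]³ = 0.124 ⇒ [T] = 0.50 mol/L

[T] = 0.50 mol/L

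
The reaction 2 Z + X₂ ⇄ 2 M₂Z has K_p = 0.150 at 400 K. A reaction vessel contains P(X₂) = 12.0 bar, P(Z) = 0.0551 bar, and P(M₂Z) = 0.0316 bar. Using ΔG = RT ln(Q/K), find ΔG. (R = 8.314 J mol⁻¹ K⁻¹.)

Q_p = P(M₂Z)² / (P(Z)²·P(X₂)) = (0.0316)² / ((0.0551)²·(12.0)) = 0.0274
ΔG = RT ln(Q_p/K_p) = (8.314 J mol⁻¹ K⁻¹)(400 K) × ln(0.0274/0.150)
   = (3.326 kJ/mol)(-1.700) = -5.65 kJ/mol
ΔG < 0, so the forward reaction is spontaneous (proceeds forward).

ΔG = -5.65 kJ/mol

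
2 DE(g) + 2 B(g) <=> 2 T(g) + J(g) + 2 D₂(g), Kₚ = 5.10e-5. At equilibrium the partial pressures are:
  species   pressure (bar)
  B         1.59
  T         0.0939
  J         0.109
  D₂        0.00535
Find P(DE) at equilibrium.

P(DE) = 0.0146 bar

At equilibrium, Kₚ = P(T)²·P(J)·P(D₂)² / (P(DE)²·P(B)²) = 5.10e-5.
(0.0939)²·(0.109)·(0.00535)² / ((P(DE))²·(1.59)²) = 5.10e-5
P(DE)² = 2.13e-4 ⇒ P(DE) = 0.0146 bar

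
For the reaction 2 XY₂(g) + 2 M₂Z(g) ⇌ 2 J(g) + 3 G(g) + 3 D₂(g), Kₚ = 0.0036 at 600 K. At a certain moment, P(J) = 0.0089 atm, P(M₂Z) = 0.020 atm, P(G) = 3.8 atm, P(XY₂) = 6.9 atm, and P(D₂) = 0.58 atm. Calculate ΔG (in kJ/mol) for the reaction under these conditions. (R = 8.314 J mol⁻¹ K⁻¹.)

ΔG = 12.5 kJ/mol

Qₚ = P(J)²·P(G)³·P(D₂)³ / (P(XY₂)²·P(M₂Z)²) = (0.0089)²·(3.8)³·(0.58)³ / ((6.9)²·(0.020)²) = 0.0445
ΔG = RT ln(Qₚ/Kₚ) = (8.314 J mol⁻¹ K⁻¹)(600 K) × ln(0.0445/0.0036)
   = (4.988 kJ/mol)(2.515) = 12.5 kJ/mol
ΔG > 0, so the forward reaction is non-spontaneous (proceeds in reverse).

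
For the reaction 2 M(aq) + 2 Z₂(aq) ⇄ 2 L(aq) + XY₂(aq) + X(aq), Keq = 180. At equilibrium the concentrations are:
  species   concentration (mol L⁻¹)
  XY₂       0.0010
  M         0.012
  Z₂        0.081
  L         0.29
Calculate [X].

At equilibrium, Keq = [L]²·[XY₂]·[X] / ([M]²·[Z₂]²) = 180.
(0.29)²·(0.0010)·([X]) / ((0.012)²·(0.081)²) = 180
[X] = 2.02 = 2.0 mol L⁻¹

[X] = 2.0 mol L⁻¹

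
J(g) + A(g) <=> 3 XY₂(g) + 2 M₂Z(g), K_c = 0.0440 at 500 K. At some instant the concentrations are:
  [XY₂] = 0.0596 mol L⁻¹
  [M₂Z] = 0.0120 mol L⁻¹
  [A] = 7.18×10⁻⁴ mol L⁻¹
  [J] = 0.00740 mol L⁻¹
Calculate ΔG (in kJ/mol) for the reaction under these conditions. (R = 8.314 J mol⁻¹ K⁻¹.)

Q_c = [XY₂]³·[M₂Z]² / ([J]·[A]) = (0.0596)³·(0.0120)² / ((0.00740)·(7.18×10⁻⁴)) = 0.00574
ΔG = RT ln(Q_c/K_c) = (8.314 J mol⁻¹ K⁻¹)(500 K) × ln(0.00574/0.0440)
   = (4.157 kJ/mol)(-2.037) = -8.47 kJ/mol
ΔG < 0, so the forward reaction is spontaneous (proceeds forward).

ΔG = -8.47 kJ/mol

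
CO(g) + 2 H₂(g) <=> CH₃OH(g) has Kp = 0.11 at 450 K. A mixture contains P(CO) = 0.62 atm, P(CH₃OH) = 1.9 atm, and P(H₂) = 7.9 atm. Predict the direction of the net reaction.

Qp = P(CH₃OH) / (P(CO)·P(H₂)²) = (1.9) / ((0.62)·(7.9)²) = 0.049
Qp = 0.049 < Kp = 0.11, so the forward reaction proceeds.

toward products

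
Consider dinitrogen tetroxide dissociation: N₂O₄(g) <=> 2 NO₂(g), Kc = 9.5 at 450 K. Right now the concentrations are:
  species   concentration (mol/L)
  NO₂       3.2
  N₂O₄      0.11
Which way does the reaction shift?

Qc = [NO₂]² / [N₂O₄] = (3.2)² / (0.11) = 93
Qc = 93 > Kc = 9.5, so the reverse reaction proceeds.

reverse (toward reactants)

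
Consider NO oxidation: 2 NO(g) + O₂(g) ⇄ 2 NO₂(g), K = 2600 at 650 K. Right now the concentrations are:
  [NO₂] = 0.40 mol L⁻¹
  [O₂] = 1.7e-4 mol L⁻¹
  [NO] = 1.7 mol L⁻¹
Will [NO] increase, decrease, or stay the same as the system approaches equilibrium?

Q = [NO₂]² / ([NO]²·[O₂]) = (0.40)² / ((1.7)²·(1.7e-4)) = 330
Q = 330 < K = 2600: net forward reaction.
NO is a reactant, so it decreases.

decrease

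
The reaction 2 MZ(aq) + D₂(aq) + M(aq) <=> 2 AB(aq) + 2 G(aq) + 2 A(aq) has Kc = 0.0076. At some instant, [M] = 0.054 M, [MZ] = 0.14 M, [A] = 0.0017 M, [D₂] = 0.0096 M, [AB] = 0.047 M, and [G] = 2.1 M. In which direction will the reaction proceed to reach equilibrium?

in the forward direction

Qc = [AB]²·[G]²·[A]² / ([MZ]²·[D₂]·[M]) = (0.047)²·(2.1)²·(0.0017)² / ((0.14)²·(0.0096)·(0.054)) = 0.0028
Qc = 0.0028 < Kc = 0.0076, so the forward reaction proceeds.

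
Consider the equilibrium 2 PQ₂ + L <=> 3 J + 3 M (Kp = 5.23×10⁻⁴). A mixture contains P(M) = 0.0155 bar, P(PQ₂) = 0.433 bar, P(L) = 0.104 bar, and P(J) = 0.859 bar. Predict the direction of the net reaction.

Qp = P(J)³·P(M)³ / (P(PQ₂)²·P(L)) = (0.859)³·(0.0155)³ / ((0.433)²·(0.104)) = 1.21×10⁻⁴
Qp = 1.21×10⁻⁴ < Kp = 5.23×10⁻⁴, so the forward reaction proceeds.

in the forward direction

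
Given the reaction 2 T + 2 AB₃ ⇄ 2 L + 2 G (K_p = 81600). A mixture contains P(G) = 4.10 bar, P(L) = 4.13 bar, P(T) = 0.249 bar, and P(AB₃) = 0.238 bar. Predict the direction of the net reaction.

neither direction; the system is at equilibrium

Q_p = P(L)²·P(G)² / (P(T)²·P(AB₃)²) = (4.13)²·(4.10)² / ((0.249)²·(0.238)²) = 81600
Q_p = 81600 = K_p, so the system is already at equilibrium.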